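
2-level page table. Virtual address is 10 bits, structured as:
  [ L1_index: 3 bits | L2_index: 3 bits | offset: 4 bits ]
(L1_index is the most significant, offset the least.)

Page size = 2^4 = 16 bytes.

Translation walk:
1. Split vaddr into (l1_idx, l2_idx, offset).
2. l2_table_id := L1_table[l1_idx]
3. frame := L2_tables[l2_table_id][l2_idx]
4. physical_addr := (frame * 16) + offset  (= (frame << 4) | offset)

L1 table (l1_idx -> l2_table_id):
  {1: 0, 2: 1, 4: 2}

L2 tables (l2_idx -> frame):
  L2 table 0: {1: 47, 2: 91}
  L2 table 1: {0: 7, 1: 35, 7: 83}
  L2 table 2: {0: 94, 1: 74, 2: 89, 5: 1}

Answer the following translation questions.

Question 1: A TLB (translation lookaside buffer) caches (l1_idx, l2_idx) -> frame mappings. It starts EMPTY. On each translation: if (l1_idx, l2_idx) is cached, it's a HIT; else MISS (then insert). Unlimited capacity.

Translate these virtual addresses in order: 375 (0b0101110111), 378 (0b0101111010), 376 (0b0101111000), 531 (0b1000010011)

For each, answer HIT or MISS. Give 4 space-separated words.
Answer: MISS HIT HIT MISS

Derivation:
vaddr=375: (2,7) not in TLB -> MISS, insert
vaddr=378: (2,7) in TLB -> HIT
vaddr=376: (2,7) in TLB -> HIT
vaddr=531: (4,1) not in TLB -> MISS, insert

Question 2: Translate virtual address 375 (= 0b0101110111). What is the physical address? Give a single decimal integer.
Answer: 1335

Derivation:
vaddr = 375 = 0b0101110111
Split: l1_idx=2, l2_idx=7, offset=7
L1[2] = 1
L2[1][7] = 83
paddr = 83 * 16 + 7 = 1335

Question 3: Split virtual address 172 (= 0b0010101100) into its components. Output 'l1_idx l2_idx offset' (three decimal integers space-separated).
vaddr = 172 = 0b0010101100
  top 3 bits -> l1_idx = 1
  next 3 bits -> l2_idx = 2
  bottom 4 bits -> offset = 12

Answer: 1 2 12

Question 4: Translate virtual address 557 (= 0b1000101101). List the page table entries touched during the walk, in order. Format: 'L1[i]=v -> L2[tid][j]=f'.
vaddr = 557 = 0b1000101101
Split: l1_idx=4, l2_idx=2, offset=13

Answer: L1[4]=2 -> L2[2][2]=89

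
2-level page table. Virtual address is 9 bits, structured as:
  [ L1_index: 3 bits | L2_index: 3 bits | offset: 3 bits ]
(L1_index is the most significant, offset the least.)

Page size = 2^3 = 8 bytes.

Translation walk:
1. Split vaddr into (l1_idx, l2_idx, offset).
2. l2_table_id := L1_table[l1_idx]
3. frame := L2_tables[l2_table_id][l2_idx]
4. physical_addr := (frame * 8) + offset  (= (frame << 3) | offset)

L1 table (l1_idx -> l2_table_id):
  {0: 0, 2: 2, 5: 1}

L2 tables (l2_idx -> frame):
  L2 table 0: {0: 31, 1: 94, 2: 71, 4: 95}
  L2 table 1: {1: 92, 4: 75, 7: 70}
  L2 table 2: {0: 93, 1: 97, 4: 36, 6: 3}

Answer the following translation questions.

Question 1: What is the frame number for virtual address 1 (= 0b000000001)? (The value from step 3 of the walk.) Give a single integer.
Answer: 31

Derivation:
vaddr = 1: l1_idx=0, l2_idx=0
L1[0] = 0; L2[0][0] = 31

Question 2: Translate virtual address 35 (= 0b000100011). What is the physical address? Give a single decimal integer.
Answer: 763

Derivation:
vaddr = 35 = 0b000100011
Split: l1_idx=0, l2_idx=4, offset=3
L1[0] = 0
L2[0][4] = 95
paddr = 95 * 8 + 3 = 763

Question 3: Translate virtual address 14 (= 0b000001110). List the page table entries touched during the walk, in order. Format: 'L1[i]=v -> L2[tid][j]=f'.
vaddr = 14 = 0b000001110
Split: l1_idx=0, l2_idx=1, offset=6

Answer: L1[0]=0 -> L2[0][1]=94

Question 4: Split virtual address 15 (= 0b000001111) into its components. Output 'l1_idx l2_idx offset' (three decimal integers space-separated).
vaddr = 15 = 0b000001111
  top 3 bits -> l1_idx = 0
  next 3 bits -> l2_idx = 1
  bottom 3 bits -> offset = 7

Answer: 0 1 7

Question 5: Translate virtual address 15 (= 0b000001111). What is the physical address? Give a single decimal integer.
vaddr = 15 = 0b000001111
Split: l1_idx=0, l2_idx=1, offset=7
L1[0] = 0
L2[0][1] = 94
paddr = 94 * 8 + 7 = 759

Answer: 759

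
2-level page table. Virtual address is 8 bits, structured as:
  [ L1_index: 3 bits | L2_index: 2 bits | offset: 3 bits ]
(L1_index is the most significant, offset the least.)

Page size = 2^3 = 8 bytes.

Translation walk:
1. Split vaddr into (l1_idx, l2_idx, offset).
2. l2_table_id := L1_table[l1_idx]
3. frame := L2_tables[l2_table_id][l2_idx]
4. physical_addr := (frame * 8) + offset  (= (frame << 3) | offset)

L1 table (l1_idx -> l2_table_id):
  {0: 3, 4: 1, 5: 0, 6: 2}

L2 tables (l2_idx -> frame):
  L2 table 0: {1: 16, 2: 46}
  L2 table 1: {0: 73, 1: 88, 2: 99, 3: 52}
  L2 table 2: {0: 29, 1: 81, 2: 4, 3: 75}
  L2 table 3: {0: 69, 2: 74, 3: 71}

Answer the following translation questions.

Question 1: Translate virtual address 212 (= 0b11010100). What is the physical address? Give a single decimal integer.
vaddr = 212 = 0b11010100
Split: l1_idx=6, l2_idx=2, offset=4
L1[6] = 2
L2[2][2] = 4
paddr = 4 * 8 + 4 = 36

Answer: 36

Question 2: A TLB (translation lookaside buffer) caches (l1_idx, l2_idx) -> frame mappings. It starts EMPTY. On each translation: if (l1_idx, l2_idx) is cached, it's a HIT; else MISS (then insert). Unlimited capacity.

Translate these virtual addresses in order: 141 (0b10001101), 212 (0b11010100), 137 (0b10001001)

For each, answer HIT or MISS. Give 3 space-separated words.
vaddr=141: (4,1) not in TLB -> MISS, insert
vaddr=212: (6,2) not in TLB -> MISS, insert
vaddr=137: (4,1) in TLB -> HIT

Answer: MISS MISS HIT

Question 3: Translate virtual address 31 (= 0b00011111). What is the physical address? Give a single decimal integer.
vaddr = 31 = 0b00011111
Split: l1_idx=0, l2_idx=3, offset=7
L1[0] = 3
L2[3][3] = 71
paddr = 71 * 8 + 7 = 575

Answer: 575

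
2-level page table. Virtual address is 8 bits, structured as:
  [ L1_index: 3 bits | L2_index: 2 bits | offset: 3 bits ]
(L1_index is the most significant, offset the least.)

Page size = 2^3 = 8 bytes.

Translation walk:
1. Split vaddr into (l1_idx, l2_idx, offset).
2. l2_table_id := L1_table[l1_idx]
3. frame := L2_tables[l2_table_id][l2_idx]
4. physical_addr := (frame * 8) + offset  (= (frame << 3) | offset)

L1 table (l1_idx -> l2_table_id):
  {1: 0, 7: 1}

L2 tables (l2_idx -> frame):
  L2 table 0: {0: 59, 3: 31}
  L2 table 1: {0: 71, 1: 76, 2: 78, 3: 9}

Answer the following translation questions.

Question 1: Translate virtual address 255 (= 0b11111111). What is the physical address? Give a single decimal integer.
Answer: 79

Derivation:
vaddr = 255 = 0b11111111
Split: l1_idx=7, l2_idx=3, offset=7
L1[7] = 1
L2[1][3] = 9
paddr = 9 * 8 + 7 = 79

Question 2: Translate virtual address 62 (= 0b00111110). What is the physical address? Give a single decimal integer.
vaddr = 62 = 0b00111110
Split: l1_idx=1, l2_idx=3, offset=6
L1[1] = 0
L2[0][3] = 31
paddr = 31 * 8 + 6 = 254

Answer: 254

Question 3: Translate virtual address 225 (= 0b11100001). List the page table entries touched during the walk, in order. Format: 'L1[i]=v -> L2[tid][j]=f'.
Answer: L1[7]=1 -> L2[1][0]=71

Derivation:
vaddr = 225 = 0b11100001
Split: l1_idx=7, l2_idx=0, offset=1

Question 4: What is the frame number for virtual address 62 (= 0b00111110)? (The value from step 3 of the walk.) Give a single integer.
Answer: 31

Derivation:
vaddr = 62: l1_idx=1, l2_idx=3
L1[1] = 0; L2[0][3] = 31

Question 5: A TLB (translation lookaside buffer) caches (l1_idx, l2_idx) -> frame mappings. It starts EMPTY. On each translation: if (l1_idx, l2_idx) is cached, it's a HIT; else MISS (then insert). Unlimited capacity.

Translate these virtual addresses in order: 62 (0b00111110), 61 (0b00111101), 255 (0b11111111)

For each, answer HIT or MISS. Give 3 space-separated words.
Answer: MISS HIT MISS

Derivation:
vaddr=62: (1,3) not in TLB -> MISS, insert
vaddr=61: (1,3) in TLB -> HIT
vaddr=255: (7,3) not in TLB -> MISS, insert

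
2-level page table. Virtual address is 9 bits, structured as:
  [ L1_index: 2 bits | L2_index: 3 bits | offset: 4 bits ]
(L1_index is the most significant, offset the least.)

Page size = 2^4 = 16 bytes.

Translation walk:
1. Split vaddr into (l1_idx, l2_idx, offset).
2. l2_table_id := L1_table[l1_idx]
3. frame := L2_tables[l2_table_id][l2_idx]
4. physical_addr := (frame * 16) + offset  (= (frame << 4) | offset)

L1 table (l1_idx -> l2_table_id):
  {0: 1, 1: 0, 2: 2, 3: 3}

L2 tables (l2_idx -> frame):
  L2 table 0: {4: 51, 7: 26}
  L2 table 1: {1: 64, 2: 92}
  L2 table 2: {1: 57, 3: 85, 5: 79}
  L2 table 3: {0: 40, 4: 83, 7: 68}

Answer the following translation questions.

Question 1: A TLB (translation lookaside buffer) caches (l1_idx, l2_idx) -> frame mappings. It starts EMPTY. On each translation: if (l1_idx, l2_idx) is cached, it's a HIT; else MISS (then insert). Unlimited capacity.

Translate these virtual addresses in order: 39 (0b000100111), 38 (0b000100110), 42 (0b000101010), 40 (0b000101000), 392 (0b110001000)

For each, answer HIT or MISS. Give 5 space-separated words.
vaddr=39: (0,2) not in TLB -> MISS, insert
vaddr=38: (0,2) in TLB -> HIT
vaddr=42: (0,2) in TLB -> HIT
vaddr=40: (0,2) in TLB -> HIT
vaddr=392: (3,0) not in TLB -> MISS, insert

Answer: MISS HIT HIT HIT MISS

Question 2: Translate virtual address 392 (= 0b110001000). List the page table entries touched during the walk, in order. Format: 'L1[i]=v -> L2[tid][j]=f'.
vaddr = 392 = 0b110001000
Split: l1_idx=3, l2_idx=0, offset=8

Answer: L1[3]=3 -> L2[3][0]=40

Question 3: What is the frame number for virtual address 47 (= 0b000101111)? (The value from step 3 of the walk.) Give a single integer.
vaddr = 47: l1_idx=0, l2_idx=2
L1[0] = 1; L2[1][2] = 92

Answer: 92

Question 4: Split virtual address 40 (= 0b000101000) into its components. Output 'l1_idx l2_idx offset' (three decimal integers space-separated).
vaddr = 40 = 0b000101000
  top 2 bits -> l1_idx = 0
  next 3 bits -> l2_idx = 2
  bottom 4 bits -> offset = 8

Answer: 0 2 8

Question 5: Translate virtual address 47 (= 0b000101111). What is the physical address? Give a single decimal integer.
Answer: 1487

Derivation:
vaddr = 47 = 0b000101111
Split: l1_idx=0, l2_idx=2, offset=15
L1[0] = 1
L2[1][2] = 92
paddr = 92 * 16 + 15 = 1487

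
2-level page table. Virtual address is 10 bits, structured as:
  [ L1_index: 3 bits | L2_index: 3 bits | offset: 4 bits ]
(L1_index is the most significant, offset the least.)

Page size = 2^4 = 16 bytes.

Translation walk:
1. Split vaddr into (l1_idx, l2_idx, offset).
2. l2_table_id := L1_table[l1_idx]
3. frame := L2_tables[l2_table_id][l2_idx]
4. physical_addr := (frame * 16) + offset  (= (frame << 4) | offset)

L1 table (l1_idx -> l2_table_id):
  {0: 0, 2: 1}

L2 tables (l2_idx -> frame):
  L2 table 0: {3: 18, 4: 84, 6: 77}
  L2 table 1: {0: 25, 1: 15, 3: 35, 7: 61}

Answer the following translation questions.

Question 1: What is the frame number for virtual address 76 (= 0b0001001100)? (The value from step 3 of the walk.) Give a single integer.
Answer: 84

Derivation:
vaddr = 76: l1_idx=0, l2_idx=4
L1[0] = 0; L2[0][4] = 84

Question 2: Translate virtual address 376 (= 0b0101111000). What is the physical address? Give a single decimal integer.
vaddr = 376 = 0b0101111000
Split: l1_idx=2, l2_idx=7, offset=8
L1[2] = 1
L2[1][7] = 61
paddr = 61 * 16 + 8 = 984

Answer: 984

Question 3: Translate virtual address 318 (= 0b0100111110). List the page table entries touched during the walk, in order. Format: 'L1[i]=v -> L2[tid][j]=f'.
Answer: L1[2]=1 -> L2[1][3]=35

Derivation:
vaddr = 318 = 0b0100111110
Split: l1_idx=2, l2_idx=3, offset=14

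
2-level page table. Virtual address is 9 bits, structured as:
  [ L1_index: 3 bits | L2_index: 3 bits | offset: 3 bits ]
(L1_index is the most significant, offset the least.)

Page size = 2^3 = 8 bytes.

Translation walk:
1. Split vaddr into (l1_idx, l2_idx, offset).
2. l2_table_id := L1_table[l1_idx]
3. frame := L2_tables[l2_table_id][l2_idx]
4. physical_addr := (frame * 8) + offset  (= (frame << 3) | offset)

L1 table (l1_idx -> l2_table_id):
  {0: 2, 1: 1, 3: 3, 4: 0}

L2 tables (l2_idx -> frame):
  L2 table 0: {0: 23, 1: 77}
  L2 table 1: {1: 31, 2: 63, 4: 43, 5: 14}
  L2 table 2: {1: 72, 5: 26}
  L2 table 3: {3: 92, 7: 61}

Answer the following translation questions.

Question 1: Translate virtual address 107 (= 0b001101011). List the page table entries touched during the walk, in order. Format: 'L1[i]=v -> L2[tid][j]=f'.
Answer: L1[1]=1 -> L2[1][5]=14

Derivation:
vaddr = 107 = 0b001101011
Split: l1_idx=1, l2_idx=5, offset=3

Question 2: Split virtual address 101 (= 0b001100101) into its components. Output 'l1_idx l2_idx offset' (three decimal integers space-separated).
Answer: 1 4 5

Derivation:
vaddr = 101 = 0b001100101
  top 3 bits -> l1_idx = 1
  next 3 bits -> l2_idx = 4
  bottom 3 bits -> offset = 5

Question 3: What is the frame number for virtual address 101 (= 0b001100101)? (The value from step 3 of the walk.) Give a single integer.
vaddr = 101: l1_idx=1, l2_idx=4
L1[1] = 1; L2[1][4] = 43

Answer: 43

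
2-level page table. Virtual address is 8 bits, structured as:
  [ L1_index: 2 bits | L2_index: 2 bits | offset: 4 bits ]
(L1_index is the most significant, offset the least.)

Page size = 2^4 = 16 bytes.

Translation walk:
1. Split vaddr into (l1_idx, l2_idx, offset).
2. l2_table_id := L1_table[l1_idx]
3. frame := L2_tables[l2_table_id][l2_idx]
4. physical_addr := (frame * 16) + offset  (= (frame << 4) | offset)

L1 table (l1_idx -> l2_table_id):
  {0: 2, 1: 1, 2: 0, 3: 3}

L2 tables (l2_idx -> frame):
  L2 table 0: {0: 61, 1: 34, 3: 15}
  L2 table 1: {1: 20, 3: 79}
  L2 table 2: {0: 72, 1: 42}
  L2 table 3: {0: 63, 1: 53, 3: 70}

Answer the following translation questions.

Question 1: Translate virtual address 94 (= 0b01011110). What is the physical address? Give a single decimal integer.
vaddr = 94 = 0b01011110
Split: l1_idx=1, l2_idx=1, offset=14
L1[1] = 1
L2[1][1] = 20
paddr = 20 * 16 + 14 = 334

Answer: 334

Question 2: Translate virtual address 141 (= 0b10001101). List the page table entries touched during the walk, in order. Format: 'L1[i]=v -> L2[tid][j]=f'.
vaddr = 141 = 0b10001101
Split: l1_idx=2, l2_idx=0, offset=13

Answer: L1[2]=0 -> L2[0][0]=61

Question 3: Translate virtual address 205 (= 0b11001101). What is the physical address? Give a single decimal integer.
vaddr = 205 = 0b11001101
Split: l1_idx=3, l2_idx=0, offset=13
L1[3] = 3
L2[3][0] = 63
paddr = 63 * 16 + 13 = 1021

Answer: 1021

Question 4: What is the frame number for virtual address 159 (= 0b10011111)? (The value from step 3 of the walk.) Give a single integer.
vaddr = 159: l1_idx=2, l2_idx=1
L1[2] = 0; L2[0][1] = 34

Answer: 34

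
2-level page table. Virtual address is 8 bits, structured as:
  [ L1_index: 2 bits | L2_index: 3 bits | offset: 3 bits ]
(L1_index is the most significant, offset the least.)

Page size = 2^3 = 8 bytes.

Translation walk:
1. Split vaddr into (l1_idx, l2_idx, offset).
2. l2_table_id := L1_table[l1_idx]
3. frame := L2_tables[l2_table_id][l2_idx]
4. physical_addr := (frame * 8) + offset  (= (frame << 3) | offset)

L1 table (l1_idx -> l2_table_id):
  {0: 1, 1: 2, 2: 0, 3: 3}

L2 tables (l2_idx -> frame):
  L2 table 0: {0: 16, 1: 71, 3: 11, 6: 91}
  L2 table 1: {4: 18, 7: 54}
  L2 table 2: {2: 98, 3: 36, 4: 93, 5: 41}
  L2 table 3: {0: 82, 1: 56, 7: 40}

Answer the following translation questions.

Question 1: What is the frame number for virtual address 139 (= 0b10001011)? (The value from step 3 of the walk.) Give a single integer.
Answer: 71

Derivation:
vaddr = 139: l1_idx=2, l2_idx=1
L1[2] = 0; L2[0][1] = 71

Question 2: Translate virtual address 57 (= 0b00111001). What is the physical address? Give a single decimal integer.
vaddr = 57 = 0b00111001
Split: l1_idx=0, l2_idx=7, offset=1
L1[0] = 1
L2[1][7] = 54
paddr = 54 * 8 + 1 = 433

Answer: 433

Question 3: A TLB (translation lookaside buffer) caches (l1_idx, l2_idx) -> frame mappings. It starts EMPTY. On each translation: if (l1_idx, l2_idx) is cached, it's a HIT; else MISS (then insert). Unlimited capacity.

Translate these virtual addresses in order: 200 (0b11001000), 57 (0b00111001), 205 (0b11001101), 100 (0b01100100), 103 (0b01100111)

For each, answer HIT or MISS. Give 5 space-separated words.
vaddr=200: (3,1) not in TLB -> MISS, insert
vaddr=57: (0,7) not in TLB -> MISS, insert
vaddr=205: (3,1) in TLB -> HIT
vaddr=100: (1,4) not in TLB -> MISS, insert
vaddr=103: (1,4) in TLB -> HIT

Answer: MISS MISS HIT MISS HIT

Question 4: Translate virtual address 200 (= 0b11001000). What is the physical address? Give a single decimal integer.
Answer: 448

Derivation:
vaddr = 200 = 0b11001000
Split: l1_idx=3, l2_idx=1, offset=0
L1[3] = 3
L2[3][1] = 56
paddr = 56 * 8 + 0 = 448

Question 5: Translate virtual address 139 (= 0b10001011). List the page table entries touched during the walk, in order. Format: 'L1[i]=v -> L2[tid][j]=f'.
vaddr = 139 = 0b10001011
Split: l1_idx=2, l2_idx=1, offset=3

Answer: L1[2]=0 -> L2[0][1]=71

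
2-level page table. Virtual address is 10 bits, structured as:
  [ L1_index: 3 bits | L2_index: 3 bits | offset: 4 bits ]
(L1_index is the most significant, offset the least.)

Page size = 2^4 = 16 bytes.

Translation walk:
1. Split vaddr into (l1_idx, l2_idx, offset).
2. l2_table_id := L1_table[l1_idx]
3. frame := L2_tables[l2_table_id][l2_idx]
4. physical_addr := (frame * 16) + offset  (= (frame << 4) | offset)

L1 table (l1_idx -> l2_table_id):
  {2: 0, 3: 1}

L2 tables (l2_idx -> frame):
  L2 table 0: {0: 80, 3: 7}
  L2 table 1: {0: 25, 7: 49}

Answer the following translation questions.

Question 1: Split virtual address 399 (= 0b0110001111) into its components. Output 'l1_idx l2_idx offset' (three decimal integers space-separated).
vaddr = 399 = 0b0110001111
  top 3 bits -> l1_idx = 3
  next 3 bits -> l2_idx = 0
  bottom 4 bits -> offset = 15

Answer: 3 0 15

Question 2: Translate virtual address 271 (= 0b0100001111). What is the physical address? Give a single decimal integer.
vaddr = 271 = 0b0100001111
Split: l1_idx=2, l2_idx=0, offset=15
L1[2] = 0
L2[0][0] = 80
paddr = 80 * 16 + 15 = 1295

Answer: 1295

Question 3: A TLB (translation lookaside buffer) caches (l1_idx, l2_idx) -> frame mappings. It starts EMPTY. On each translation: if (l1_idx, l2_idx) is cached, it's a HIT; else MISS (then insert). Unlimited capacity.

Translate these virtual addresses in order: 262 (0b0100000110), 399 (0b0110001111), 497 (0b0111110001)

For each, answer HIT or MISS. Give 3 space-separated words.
Answer: MISS MISS MISS

Derivation:
vaddr=262: (2,0) not in TLB -> MISS, insert
vaddr=399: (3,0) not in TLB -> MISS, insert
vaddr=497: (3,7) not in TLB -> MISS, insert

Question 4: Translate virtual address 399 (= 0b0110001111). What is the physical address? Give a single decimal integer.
Answer: 415

Derivation:
vaddr = 399 = 0b0110001111
Split: l1_idx=3, l2_idx=0, offset=15
L1[3] = 1
L2[1][0] = 25
paddr = 25 * 16 + 15 = 415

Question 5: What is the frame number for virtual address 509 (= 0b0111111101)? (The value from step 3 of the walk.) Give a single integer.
vaddr = 509: l1_idx=3, l2_idx=7
L1[3] = 1; L2[1][7] = 49

Answer: 49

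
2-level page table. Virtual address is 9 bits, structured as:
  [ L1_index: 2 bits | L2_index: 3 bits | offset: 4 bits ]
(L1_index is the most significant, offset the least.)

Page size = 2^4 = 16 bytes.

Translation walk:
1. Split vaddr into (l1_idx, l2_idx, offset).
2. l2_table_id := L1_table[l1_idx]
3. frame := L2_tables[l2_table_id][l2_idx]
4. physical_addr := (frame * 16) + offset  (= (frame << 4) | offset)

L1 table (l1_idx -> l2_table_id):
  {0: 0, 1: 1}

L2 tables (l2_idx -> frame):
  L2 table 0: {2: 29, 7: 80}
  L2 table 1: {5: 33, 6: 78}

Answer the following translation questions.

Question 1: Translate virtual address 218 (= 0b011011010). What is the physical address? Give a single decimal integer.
vaddr = 218 = 0b011011010
Split: l1_idx=1, l2_idx=5, offset=10
L1[1] = 1
L2[1][5] = 33
paddr = 33 * 16 + 10 = 538

Answer: 538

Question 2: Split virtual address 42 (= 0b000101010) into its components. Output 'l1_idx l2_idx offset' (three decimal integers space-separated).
Answer: 0 2 10

Derivation:
vaddr = 42 = 0b000101010
  top 2 bits -> l1_idx = 0
  next 3 bits -> l2_idx = 2
  bottom 4 bits -> offset = 10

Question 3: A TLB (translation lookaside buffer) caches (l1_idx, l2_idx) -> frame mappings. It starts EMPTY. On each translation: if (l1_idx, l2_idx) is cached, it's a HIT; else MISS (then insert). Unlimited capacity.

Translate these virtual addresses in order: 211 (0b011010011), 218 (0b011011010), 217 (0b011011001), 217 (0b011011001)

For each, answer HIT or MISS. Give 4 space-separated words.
vaddr=211: (1,5) not in TLB -> MISS, insert
vaddr=218: (1,5) in TLB -> HIT
vaddr=217: (1,5) in TLB -> HIT
vaddr=217: (1,5) in TLB -> HIT

Answer: MISS HIT HIT HIT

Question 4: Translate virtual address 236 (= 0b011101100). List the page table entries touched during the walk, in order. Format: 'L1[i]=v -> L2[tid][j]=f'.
vaddr = 236 = 0b011101100
Split: l1_idx=1, l2_idx=6, offset=12

Answer: L1[1]=1 -> L2[1][6]=78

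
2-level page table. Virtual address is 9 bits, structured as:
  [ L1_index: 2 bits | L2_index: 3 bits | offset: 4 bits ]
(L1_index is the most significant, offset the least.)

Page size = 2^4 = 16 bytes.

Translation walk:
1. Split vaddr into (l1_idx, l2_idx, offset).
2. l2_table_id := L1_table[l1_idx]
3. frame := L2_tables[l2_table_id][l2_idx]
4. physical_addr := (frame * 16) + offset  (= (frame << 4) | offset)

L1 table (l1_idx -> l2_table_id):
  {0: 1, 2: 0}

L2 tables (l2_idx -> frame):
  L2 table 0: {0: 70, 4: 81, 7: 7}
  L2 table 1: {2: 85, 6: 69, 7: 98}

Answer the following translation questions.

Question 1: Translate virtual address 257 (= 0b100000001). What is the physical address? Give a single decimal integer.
vaddr = 257 = 0b100000001
Split: l1_idx=2, l2_idx=0, offset=1
L1[2] = 0
L2[0][0] = 70
paddr = 70 * 16 + 1 = 1121

Answer: 1121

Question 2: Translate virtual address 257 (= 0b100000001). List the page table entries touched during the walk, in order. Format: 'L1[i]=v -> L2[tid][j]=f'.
vaddr = 257 = 0b100000001
Split: l1_idx=2, l2_idx=0, offset=1

Answer: L1[2]=0 -> L2[0][0]=70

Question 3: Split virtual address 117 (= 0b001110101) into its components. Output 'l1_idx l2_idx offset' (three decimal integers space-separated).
vaddr = 117 = 0b001110101
  top 2 bits -> l1_idx = 0
  next 3 bits -> l2_idx = 7
  bottom 4 bits -> offset = 5

Answer: 0 7 5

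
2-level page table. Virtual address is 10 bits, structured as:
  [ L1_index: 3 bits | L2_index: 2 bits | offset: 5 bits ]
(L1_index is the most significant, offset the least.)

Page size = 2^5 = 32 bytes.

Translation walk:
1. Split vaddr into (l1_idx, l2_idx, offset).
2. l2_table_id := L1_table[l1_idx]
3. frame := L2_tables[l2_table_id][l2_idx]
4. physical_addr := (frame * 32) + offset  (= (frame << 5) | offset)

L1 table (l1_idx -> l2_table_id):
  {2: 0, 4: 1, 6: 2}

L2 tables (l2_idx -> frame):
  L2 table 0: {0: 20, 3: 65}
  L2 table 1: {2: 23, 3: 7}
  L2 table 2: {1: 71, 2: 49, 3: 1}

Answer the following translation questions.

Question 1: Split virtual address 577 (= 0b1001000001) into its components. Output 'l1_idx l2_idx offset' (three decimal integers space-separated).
Answer: 4 2 1

Derivation:
vaddr = 577 = 0b1001000001
  top 3 bits -> l1_idx = 4
  next 2 bits -> l2_idx = 2
  bottom 5 bits -> offset = 1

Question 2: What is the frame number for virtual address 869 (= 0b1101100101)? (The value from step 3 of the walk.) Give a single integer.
Answer: 1

Derivation:
vaddr = 869: l1_idx=6, l2_idx=3
L1[6] = 2; L2[2][3] = 1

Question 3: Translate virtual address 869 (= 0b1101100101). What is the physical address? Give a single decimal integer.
Answer: 37

Derivation:
vaddr = 869 = 0b1101100101
Split: l1_idx=6, l2_idx=3, offset=5
L1[6] = 2
L2[2][3] = 1
paddr = 1 * 32 + 5 = 37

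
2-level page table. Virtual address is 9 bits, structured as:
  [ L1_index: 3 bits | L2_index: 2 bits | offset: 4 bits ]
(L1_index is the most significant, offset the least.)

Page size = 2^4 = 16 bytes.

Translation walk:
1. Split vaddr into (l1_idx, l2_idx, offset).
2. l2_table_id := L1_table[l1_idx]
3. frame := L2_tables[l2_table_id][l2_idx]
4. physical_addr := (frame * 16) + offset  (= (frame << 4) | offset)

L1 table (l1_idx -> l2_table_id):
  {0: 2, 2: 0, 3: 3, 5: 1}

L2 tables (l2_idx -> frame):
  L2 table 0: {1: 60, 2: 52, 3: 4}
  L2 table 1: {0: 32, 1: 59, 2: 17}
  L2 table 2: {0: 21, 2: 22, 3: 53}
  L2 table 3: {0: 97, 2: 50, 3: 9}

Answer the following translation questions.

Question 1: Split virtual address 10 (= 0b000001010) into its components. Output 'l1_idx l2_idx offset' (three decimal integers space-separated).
vaddr = 10 = 0b000001010
  top 3 bits -> l1_idx = 0
  next 2 bits -> l2_idx = 0
  bottom 4 bits -> offset = 10

Answer: 0 0 10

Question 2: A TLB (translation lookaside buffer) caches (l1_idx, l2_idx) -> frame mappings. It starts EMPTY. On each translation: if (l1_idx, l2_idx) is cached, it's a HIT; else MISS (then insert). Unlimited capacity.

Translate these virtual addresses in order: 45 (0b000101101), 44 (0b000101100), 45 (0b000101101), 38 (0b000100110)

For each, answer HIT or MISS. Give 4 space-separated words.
vaddr=45: (0,2) not in TLB -> MISS, insert
vaddr=44: (0,2) in TLB -> HIT
vaddr=45: (0,2) in TLB -> HIT
vaddr=38: (0,2) in TLB -> HIT

Answer: MISS HIT HIT HIT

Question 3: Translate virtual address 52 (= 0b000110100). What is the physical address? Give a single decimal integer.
Answer: 852

Derivation:
vaddr = 52 = 0b000110100
Split: l1_idx=0, l2_idx=3, offset=4
L1[0] = 2
L2[2][3] = 53
paddr = 53 * 16 + 4 = 852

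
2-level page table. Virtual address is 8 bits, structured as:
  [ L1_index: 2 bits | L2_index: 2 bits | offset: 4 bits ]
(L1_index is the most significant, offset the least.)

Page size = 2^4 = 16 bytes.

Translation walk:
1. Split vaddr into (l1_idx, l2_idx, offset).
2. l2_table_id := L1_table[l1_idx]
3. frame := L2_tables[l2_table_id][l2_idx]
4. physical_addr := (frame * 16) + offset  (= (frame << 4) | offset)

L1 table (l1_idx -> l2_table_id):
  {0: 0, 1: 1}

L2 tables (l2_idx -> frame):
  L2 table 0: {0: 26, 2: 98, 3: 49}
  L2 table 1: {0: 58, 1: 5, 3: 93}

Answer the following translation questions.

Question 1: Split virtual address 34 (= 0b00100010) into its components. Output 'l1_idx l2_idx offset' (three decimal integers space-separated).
Answer: 0 2 2

Derivation:
vaddr = 34 = 0b00100010
  top 2 bits -> l1_idx = 0
  next 2 bits -> l2_idx = 2
  bottom 4 bits -> offset = 2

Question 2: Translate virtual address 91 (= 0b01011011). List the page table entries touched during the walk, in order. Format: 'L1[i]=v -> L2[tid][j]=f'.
vaddr = 91 = 0b01011011
Split: l1_idx=1, l2_idx=1, offset=11

Answer: L1[1]=1 -> L2[1][1]=5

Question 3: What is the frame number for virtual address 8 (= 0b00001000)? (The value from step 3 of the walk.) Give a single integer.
vaddr = 8: l1_idx=0, l2_idx=0
L1[0] = 0; L2[0][0] = 26

Answer: 26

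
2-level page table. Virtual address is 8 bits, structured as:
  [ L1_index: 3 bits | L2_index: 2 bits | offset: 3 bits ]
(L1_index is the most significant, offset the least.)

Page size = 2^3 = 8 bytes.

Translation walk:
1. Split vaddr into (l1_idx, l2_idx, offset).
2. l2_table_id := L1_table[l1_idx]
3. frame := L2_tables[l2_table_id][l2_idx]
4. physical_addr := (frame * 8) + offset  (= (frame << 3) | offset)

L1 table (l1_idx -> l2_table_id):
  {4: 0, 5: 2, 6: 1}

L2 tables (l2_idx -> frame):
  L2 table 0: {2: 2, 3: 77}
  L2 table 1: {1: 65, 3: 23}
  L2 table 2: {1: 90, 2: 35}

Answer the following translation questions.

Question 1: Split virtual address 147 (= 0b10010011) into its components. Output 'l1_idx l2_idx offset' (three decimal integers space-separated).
vaddr = 147 = 0b10010011
  top 3 bits -> l1_idx = 4
  next 2 bits -> l2_idx = 2
  bottom 3 bits -> offset = 3

Answer: 4 2 3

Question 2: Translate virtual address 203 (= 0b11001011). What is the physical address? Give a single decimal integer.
vaddr = 203 = 0b11001011
Split: l1_idx=6, l2_idx=1, offset=3
L1[6] = 1
L2[1][1] = 65
paddr = 65 * 8 + 3 = 523

Answer: 523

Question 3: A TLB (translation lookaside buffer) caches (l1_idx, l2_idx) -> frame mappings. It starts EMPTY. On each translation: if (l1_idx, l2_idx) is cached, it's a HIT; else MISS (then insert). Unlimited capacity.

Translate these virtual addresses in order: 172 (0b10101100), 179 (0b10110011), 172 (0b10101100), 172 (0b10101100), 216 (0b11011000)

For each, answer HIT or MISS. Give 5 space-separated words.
Answer: MISS MISS HIT HIT MISS

Derivation:
vaddr=172: (5,1) not in TLB -> MISS, insert
vaddr=179: (5,2) not in TLB -> MISS, insert
vaddr=172: (5,1) in TLB -> HIT
vaddr=172: (5,1) in TLB -> HIT
vaddr=216: (6,3) not in TLB -> MISS, insert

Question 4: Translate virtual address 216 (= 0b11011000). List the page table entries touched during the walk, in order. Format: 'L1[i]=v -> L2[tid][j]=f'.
Answer: L1[6]=1 -> L2[1][3]=23

Derivation:
vaddr = 216 = 0b11011000
Split: l1_idx=6, l2_idx=3, offset=0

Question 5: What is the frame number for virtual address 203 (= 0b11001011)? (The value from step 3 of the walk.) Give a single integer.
vaddr = 203: l1_idx=6, l2_idx=1
L1[6] = 1; L2[1][1] = 65

Answer: 65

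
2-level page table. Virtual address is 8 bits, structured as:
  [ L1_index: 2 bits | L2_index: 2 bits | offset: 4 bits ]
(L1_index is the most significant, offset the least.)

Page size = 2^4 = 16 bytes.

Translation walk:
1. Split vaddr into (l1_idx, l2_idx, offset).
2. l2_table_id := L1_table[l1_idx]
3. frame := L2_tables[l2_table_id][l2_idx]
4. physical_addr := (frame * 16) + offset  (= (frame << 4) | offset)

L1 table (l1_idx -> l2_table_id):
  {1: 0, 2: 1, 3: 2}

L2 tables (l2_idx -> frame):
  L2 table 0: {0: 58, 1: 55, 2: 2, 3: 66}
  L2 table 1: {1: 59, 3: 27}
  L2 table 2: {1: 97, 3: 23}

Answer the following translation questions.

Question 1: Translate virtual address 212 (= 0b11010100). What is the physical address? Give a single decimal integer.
vaddr = 212 = 0b11010100
Split: l1_idx=3, l2_idx=1, offset=4
L1[3] = 2
L2[2][1] = 97
paddr = 97 * 16 + 4 = 1556

Answer: 1556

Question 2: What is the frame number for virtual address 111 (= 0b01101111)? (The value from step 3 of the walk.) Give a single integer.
Answer: 2

Derivation:
vaddr = 111: l1_idx=1, l2_idx=2
L1[1] = 0; L2[0][2] = 2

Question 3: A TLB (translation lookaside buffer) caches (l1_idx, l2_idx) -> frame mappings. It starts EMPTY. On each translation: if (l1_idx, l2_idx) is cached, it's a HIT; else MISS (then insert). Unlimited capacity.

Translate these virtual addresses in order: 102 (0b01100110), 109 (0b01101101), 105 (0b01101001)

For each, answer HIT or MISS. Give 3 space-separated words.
vaddr=102: (1,2) not in TLB -> MISS, insert
vaddr=109: (1,2) in TLB -> HIT
vaddr=105: (1,2) in TLB -> HIT

Answer: MISS HIT HIT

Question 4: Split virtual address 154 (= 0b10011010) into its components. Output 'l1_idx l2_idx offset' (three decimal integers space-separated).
Answer: 2 1 10

Derivation:
vaddr = 154 = 0b10011010
  top 2 bits -> l1_idx = 2
  next 2 bits -> l2_idx = 1
  bottom 4 bits -> offset = 10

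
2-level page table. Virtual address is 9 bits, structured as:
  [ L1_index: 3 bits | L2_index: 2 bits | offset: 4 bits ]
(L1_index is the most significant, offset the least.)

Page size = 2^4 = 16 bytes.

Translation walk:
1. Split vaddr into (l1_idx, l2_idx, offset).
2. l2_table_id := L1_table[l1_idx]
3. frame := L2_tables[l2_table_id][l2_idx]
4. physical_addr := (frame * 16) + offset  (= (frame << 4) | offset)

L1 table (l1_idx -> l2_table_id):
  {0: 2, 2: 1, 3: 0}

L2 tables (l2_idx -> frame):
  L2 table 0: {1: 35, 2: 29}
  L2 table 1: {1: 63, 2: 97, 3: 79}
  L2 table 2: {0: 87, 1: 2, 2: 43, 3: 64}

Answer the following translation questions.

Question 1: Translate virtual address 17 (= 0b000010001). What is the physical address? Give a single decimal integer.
Answer: 33

Derivation:
vaddr = 17 = 0b000010001
Split: l1_idx=0, l2_idx=1, offset=1
L1[0] = 2
L2[2][1] = 2
paddr = 2 * 16 + 1 = 33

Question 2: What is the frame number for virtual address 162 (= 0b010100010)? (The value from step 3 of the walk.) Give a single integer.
Answer: 97

Derivation:
vaddr = 162: l1_idx=2, l2_idx=2
L1[2] = 1; L2[1][2] = 97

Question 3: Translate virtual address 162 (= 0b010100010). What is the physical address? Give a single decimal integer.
Answer: 1554

Derivation:
vaddr = 162 = 0b010100010
Split: l1_idx=2, l2_idx=2, offset=2
L1[2] = 1
L2[1][2] = 97
paddr = 97 * 16 + 2 = 1554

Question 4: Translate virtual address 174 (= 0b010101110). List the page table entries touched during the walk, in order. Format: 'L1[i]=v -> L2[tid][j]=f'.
vaddr = 174 = 0b010101110
Split: l1_idx=2, l2_idx=2, offset=14

Answer: L1[2]=1 -> L2[1][2]=97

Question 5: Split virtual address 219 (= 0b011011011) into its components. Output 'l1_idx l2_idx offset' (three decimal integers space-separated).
Answer: 3 1 11

Derivation:
vaddr = 219 = 0b011011011
  top 3 bits -> l1_idx = 3
  next 2 bits -> l2_idx = 1
  bottom 4 bits -> offset = 11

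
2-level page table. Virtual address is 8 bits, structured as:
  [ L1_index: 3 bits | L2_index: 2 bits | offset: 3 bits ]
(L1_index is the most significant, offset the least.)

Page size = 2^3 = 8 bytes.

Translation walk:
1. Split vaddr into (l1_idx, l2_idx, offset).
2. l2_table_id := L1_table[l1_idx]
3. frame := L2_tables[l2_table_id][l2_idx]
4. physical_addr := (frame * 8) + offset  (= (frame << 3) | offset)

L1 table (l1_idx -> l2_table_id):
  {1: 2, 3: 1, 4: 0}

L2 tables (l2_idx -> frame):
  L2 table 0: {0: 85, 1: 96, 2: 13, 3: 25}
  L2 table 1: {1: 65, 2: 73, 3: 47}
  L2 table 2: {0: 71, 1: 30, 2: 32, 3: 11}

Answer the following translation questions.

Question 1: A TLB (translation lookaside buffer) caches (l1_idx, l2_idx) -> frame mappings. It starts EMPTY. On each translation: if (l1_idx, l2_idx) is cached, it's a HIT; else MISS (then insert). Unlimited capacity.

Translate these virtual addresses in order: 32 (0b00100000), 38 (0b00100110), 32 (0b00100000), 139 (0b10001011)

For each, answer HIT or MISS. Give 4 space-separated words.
Answer: MISS HIT HIT MISS

Derivation:
vaddr=32: (1,0) not in TLB -> MISS, insert
vaddr=38: (1,0) in TLB -> HIT
vaddr=32: (1,0) in TLB -> HIT
vaddr=139: (4,1) not in TLB -> MISS, insert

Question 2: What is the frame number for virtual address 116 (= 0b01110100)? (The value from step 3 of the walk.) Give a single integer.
vaddr = 116: l1_idx=3, l2_idx=2
L1[3] = 1; L2[1][2] = 73

Answer: 73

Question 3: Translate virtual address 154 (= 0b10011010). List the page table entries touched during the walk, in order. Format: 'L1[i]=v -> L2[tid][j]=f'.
Answer: L1[4]=0 -> L2[0][3]=25

Derivation:
vaddr = 154 = 0b10011010
Split: l1_idx=4, l2_idx=3, offset=2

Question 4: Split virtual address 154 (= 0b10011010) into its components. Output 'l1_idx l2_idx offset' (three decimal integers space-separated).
Answer: 4 3 2

Derivation:
vaddr = 154 = 0b10011010
  top 3 bits -> l1_idx = 4
  next 2 bits -> l2_idx = 3
  bottom 3 bits -> offset = 2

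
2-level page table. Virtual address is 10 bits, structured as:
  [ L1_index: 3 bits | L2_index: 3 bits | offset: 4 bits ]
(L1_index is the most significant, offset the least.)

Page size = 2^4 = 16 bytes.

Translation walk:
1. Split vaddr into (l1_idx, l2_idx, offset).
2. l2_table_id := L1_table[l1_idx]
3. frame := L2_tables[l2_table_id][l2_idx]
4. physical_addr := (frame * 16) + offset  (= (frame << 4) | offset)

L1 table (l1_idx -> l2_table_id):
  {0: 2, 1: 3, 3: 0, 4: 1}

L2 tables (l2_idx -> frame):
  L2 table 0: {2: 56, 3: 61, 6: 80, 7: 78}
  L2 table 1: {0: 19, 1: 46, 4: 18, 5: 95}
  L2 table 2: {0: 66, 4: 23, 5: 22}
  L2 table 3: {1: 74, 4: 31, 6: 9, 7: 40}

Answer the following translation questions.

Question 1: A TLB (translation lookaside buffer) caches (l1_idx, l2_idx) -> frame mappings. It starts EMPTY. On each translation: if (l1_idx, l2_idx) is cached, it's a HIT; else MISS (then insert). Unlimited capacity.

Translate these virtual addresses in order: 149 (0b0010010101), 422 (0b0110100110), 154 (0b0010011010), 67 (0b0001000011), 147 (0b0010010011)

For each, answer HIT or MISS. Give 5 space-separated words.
Answer: MISS MISS HIT MISS HIT

Derivation:
vaddr=149: (1,1) not in TLB -> MISS, insert
vaddr=422: (3,2) not in TLB -> MISS, insert
vaddr=154: (1,1) in TLB -> HIT
vaddr=67: (0,4) not in TLB -> MISS, insert
vaddr=147: (1,1) in TLB -> HIT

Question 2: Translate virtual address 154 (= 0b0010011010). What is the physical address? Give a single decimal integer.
vaddr = 154 = 0b0010011010
Split: l1_idx=1, l2_idx=1, offset=10
L1[1] = 3
L2[3][1] = 74
paddr = 74 * 16 + 10 = 1194

Answer: 1194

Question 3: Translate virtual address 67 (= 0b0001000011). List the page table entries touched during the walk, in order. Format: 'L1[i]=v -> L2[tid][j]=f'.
vaddr = 67 = 0b0001000011
Split: l1_idx=0, l2_idx=4, offset=3

Answer: L1[0]=2 -> L2[2][4]=23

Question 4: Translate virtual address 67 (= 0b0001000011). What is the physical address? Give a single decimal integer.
vaddr = 67 = 0b0001000011
Split: l1_idx=0, l2_idx=4, offset=3
L1[0] = 2
L2[2][4] = 23
paddr = 23 * 16 + 3 = 371

Answer: 371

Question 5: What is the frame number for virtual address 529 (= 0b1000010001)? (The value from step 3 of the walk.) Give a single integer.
vaddr = 529: l1_idx=4, l2_idx=1
L1[4] = 1; L2[1][1] = 46

Answer: 46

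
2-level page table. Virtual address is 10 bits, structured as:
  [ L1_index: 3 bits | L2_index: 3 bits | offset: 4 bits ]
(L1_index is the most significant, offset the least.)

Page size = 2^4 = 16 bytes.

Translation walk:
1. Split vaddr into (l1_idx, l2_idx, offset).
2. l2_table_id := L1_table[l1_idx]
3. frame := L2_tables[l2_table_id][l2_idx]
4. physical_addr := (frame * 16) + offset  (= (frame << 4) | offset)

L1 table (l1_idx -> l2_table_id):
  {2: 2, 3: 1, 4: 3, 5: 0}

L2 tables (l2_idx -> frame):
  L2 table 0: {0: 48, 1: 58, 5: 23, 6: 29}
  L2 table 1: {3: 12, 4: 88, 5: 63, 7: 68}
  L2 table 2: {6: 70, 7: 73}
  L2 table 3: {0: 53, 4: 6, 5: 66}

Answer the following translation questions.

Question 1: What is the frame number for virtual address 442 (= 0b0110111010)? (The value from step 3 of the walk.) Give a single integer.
vaddr = 442: l1_idx=3, l2_idx=3
L1[3] = 1; L2[1][3] = 12

Answer: 12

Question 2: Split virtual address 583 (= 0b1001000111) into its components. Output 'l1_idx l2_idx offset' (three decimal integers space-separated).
Answer: 4 4 7

Derivation:
vaddr = 583 = 0b1001000111
  top 3 bits -> l1_idx = 4
  next 3 bits -> l2_idx = 4
  bottom 4 bits -> offset = 7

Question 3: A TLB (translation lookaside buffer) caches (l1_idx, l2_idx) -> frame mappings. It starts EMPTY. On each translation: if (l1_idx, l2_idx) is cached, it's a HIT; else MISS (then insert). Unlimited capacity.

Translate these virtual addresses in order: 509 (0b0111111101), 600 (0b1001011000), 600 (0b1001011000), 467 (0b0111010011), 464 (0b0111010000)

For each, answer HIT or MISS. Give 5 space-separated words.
Answer: MISS MISS HIT MISS HIT

Derivation:
vaddr=509: (3,7) not in TLB -> MISS, insert
vaddr=600: (4,5) not in TLB -> MISS, insert
vaddr=600: (4,5) in TLB -> HIT
vaddr=467: (3,5) not in TLB -> MISS, insert
vaddr=464: (3,5) in TLB -> HIT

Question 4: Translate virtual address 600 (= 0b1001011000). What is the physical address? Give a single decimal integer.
Answer: 1064

Derivation:
vaddr = 600 = 0b1001011000
Split: l1_idx=4, l2_idx=5, offset=8
L1[4] = 3
L2[3][5] = 66
paddr = 66 * 16 + 8 = 1064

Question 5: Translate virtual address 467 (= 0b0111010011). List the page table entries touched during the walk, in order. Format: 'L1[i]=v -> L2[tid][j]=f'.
vaddr = 467 = 0b0111010011
Split: l1_idx=3, l2_idx=5, offset=3

Answer: L1[3]=1 -> L2[1][5]=63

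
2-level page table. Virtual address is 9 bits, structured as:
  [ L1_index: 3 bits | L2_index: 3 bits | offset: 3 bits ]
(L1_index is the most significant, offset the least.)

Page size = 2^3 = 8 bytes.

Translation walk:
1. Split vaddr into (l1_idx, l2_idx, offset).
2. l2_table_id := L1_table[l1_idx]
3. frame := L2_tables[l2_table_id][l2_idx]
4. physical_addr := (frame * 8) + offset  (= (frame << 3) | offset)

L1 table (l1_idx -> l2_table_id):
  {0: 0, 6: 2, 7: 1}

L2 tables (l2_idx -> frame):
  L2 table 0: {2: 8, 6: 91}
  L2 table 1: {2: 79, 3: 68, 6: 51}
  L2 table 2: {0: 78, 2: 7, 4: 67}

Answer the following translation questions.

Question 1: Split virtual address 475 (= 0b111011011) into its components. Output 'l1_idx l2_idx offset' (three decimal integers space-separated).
vaddr = 475 = 0b111011011
  top 3 bits -> l1_idx = 7
  next 3 bits -> l2_idx = 3
  bottom 3 bits -> offset = 3

Answer: 7 3 3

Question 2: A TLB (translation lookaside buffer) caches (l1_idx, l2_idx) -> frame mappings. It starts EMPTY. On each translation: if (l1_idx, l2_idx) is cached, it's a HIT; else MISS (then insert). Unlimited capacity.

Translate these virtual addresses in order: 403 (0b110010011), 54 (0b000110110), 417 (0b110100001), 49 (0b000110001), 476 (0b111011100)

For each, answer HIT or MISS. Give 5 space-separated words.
Answer: MISS MISS MISS HIT MISS

Derivation:
vaddr=403: (6,2) not in TLB -> MISS, insert
vaddr=54: (0,6) not in TLB -> MISS, insert
vaddr=417: (6,4) not in TLB -> MISS, insert
vaddr=49: (0,6) in TLB -> HIT
vaddr=476: (7,3) not in TLB -> MISS, insert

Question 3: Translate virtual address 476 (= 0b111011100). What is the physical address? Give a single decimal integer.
vaddr = 476 = 0b111011100
Split: l1_idx=7, l2_idx=3, offset=4
L1[7] = 1
L2[1][3] = 68
paddr = 68 * 8 + 4 = 548

Answer: 548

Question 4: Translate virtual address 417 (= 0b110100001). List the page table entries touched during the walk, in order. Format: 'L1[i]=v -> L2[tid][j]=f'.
vaddr = 417 = 0b110100001
Split: l1_idx=6, l2_idx=4, offset=1

Answer: L1[6]=2 -> L2[2][4]=67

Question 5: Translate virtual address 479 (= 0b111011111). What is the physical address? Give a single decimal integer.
vaddr = 479 = 0b111011111
Split: l1_idx=7, l2_idx=3, offset=7
L1[7] = 1
L2[1][3] = 68
paddr = 68 * 8 + 7 = 551

Answer: 551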